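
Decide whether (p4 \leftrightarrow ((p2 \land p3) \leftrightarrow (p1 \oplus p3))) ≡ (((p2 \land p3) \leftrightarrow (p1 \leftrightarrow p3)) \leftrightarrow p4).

p1  p2  p3  p4  |  φ  ψ
0   0   0   0   |  0  1
0   0   0   1   |  1  0
0   0   1   0   |  1  0
0   0   1   1   |  0  1
0   1   0   0   |  0  1
0   1   0   1   |  1  0
0   1   1   0   |  0  1
0   1   1   1   |  1  0
1   0   0   0   |  1  0
1   0   0   1   |  0  1
1   0   1   0   |  0  1
1   0   1   1   |  1  0
1   1   0   0   |  1  0
1   1   0   1   |  0  1
1   1   1   0   |  1  0
1   1   1   1   |  0  1
The columns differ at p1=0, p2=0, p3=0, p4=0 (φ=0, ψ=1), so they are not equivalent.

not equivalent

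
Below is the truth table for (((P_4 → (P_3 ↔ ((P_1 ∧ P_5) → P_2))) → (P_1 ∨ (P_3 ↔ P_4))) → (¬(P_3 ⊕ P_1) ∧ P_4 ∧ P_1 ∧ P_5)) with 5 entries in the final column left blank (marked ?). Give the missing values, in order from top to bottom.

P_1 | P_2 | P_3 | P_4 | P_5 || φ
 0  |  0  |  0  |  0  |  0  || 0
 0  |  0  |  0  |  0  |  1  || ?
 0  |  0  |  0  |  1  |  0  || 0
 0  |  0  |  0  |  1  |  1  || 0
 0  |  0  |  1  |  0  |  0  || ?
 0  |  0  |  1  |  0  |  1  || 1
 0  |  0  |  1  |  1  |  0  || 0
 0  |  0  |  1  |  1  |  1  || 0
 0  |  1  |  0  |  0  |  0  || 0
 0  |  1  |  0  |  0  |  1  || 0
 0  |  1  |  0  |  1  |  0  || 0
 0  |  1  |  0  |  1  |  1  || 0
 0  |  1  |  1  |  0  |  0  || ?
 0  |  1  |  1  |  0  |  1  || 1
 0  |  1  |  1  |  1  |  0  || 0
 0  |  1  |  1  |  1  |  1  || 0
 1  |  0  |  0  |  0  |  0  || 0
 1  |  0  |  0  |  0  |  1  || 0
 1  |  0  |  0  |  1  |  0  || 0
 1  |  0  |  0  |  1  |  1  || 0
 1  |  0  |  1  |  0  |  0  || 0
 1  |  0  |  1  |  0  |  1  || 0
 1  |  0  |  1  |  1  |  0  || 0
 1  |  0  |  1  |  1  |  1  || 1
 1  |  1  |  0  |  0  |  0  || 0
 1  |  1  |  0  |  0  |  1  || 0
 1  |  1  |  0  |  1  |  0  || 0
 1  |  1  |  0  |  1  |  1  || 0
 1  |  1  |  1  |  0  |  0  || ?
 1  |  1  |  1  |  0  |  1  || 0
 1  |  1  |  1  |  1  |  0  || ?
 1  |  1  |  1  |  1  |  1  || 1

0, 1, 1, 0, 0

Row P_1=0, P_2=0, P_3=0, P_4=0, P_5=1: ((P_4 → (P_3 ↔ ((P_1 ∧ P_5) → P_2))) → (P_1 ∨ (P_3 ↔ P_4))) = 1, (¬(P_3 ⊕ P_1) ∧ P_4 ∧ P_1 ∧ P_5) = 0, so the formula = 0.
Row P_1=0, P_2=0, P_3=1, P_4=0, P_5=0: ((P_4 → (P_3 ↔ ((P_1 ∧ P_5) → P_2))) → (P_1 ∨ (P_3 ↔ P_4))) = 0, (¬(P_3 ⊕ P_1) ∧ P_4 ∧ P_1 ∧ P_5) = 0, so the formula = 1.
Row P_1=0, P_2=1, P_3=1, P_4=0, P_5=0: ((P_4 → (P_3 ↔ ((P_1 ∧ P_5) → P_2))) → (P_1 ∨ (P_3 ↔ P_4))) = 0, (¬(P_3 ⊕ P_1) ∧ P_4 ∧ P_1 ∧ P_5) = 0, so the formula = 1.
Row P_1=1, P_2=1, P_3=1, P_4=0, P_5=0: ((P_4 → (P_3 ↔ ((P_1 ∧ P_5) → P_2))) → (P_1 ∨ (P_3 ↔ P_4))) = 1, (¬(P_3 ⊕ P_1) ∧ P_4 ∧ P_1 ∧ P_5) = 0, so the formula = 0.
Row P_1=1, P_2=1, P_3=1, P_4=1, P_5=0: ((P_4 → (P_3 ↔ ((P_1 ∧ P_5) → P_2))) → (P_1 ∨ (P_3 ↔ P_4))) = 1, (¬(P_3 ⊕ P_1) ∧ P_4 ∧ P_1 ∧ P_5) = 0, so the formula = 0.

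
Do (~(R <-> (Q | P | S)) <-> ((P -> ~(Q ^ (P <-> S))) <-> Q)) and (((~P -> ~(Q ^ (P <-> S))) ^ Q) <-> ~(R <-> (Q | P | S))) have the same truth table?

P | Q | R | S | φ | ψ
- | - | - | - | - | -
F | F | F | F | T | T
F | F | F | T | F | T
F | F | T | F | F | F
F | F | T | T | T | F
F | T | F | F | T | F
F | T | F | T | T | T
F | T | T | F | F | T
F | T | T | T | F | F
T | F | F | F | F | T
T | F | F | T | T | T
T | F | T | F | T | F
T | F | T | T | F | F
T | T | F | F | F | F
T | T | F | T | T | F
T | T | T | F | T | T
T | T | T | T | F | T
The columns differ at P=F, Q=F, R=F, S=T (φ=F, ψ=T), so they are not equivalent.

not equivalent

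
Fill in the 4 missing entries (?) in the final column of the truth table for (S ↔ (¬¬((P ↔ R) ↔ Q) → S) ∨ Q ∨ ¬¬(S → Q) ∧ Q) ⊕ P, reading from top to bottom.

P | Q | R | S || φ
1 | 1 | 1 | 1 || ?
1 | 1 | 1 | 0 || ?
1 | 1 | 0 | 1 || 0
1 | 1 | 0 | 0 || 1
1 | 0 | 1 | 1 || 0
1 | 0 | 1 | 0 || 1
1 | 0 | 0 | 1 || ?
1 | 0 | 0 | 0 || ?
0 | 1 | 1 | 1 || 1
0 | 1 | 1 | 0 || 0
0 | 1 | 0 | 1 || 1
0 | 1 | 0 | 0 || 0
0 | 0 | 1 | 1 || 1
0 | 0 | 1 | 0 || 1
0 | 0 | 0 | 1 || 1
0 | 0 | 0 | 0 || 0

0, 1, 0, 0

Row P=1, Q=1, R=1, S=1: (S ↔ (¬¬((P ↔ R) ↔ Q) → S) ∨ Q ∨ ¬¬(S → Q) ∧ Q) = 1, so the formula = 0.
Row P=1, Q=1, R=1, S=0: (S ↔ (¬¬((P ↔ R) ↔ Q) → S) ∨ Q ∨ ¬¬(S → Q) ∧ Q) = 0, so the formula = 1.
Row P=1, Q=0, R=0, S=1: (S ↔ (¬¬((P ↔ R) ↔ Q) → S) ∨ Q ∨ ¬¬(S → Q) ∧ Q) = 1, so the formula = 0.
Row P=1, Q=0, R=0, S=0: (S ↔ (¬¬((P ↔ R) ↔ Q) → S) ∨ Q ∨ ¬¬(S → Q) ∧ Q) = 1, so the formula = 0.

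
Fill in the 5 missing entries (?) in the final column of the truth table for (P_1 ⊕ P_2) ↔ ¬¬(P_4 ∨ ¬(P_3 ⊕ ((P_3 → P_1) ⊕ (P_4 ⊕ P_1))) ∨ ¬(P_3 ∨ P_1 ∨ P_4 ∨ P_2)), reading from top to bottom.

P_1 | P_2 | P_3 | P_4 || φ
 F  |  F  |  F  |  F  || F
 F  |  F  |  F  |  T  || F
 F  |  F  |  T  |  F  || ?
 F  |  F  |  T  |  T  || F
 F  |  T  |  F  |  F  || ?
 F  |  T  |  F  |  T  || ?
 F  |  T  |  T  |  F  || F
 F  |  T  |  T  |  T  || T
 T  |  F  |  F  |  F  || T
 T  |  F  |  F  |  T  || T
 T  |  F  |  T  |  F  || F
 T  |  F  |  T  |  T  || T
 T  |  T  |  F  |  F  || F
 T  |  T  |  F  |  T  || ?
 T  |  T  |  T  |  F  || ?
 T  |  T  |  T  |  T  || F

Row P_1=F, P_2=F, P_3=T, P_4=F: (P_1 ⊕ P_2) = F, ¬¬(P_4 ∨ ¬(P_3 ⊕ ((P_3 → P_1) ⊕ (P_4 ⊕ P_1))) ∨ ¬(P_3 ∨ P_1 ∨ P_4 ∨ P_2)) = F, so the formula = T.
Row P_1=F, P_2=T, P_3=F, P_4=F: (P_1 ⊕ P_2) = T, ¬¬(P_4 ∨ ¬(P_3 ⊕ ((P_3 → P_1) ⊕ (P_4 ⊕ P_1))) ∨ ¬(P_3 ∨ P_1 ∨ P_4 ∨ P_2)) = F, so the formula = F.
Row P_1=F, P_2=T, P_3=F, P_4=T: (P_1 ⊕ P_2) = T, ¬¬(P_4 ∨ ¬(P_3 ⊕ ((P_3 → P_1) ⊕ (P_4 ⊕ P_1))) ∨ ¬(P_3 ∨ P_1 ∨ P_4 ∨ P_2)) = T, so the formula = T.
Row P_1=T, P_2=T, P_3=F, P_4=T: (P_1 ⊕ P_2) = F, ¬¬(P_4 ∨ ¬(P_3 ⊕ ((P_3 → P_1) ⊕ (P_4 ⊕ P_1))) ∨ ¬(P_3 ∨ P_1 ∨ P_4 ∨ P_2)) = T, so the formula = F.
Row P_1=T, P_2=T, P_3=T, P_4=F: (P_1 ⊕ P_2) = F, ¬¬(P_4 ∨ ¬(P_3 ⊕ ((P_3 → P_1) ⊕ (P_4 ⊕ P_1))) ∨ ¬(P_3 ∨ P_1 ∨ P_4 ∨ P_2)) = F, so the formula = T.

T, F, T, F, T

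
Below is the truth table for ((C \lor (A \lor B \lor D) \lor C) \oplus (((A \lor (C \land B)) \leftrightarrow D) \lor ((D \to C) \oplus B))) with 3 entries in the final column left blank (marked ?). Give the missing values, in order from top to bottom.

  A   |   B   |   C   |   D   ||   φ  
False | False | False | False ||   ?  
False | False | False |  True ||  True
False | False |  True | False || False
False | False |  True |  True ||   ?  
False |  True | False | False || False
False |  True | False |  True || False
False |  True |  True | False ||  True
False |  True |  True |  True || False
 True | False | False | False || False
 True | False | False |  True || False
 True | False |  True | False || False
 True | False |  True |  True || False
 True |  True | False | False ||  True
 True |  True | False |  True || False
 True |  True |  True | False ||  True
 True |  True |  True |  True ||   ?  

Row A=False, B=False, C=False, D=False: (C \lor (A \lor B \lor D) \lor C) = False, (((A \lor (C \land B)) \leftrightarrow D) \lor ((D \to C) \oplus B)) = True, so the formula = True.
Row A=False, B=False, C=True, D=True: (C \lor (A \lor B \lor D) \lor C) = True, (((A \lor (C \land B)) \leftrightarrow D) \lor ((D \to C) \oplus B)) = True, so the formula = False.
Row A=True, B=True, C=True, D=True: (C \lor (A \lor B \lor D) \lor C) = True, (((A \lor (C \land B)) \leftrightarrow D) \lor ((D \to C) \oplus B)) = True, so the formula = False.

True, False, False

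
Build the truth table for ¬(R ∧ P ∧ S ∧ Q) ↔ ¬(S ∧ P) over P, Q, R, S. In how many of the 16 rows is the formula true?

13

P | Q | R | S || (R ∧ P ∧ S ∧ Q) | ¬(R ∧ P ∧ S ∧ Q) | (S ∧ P) | ¬(S ∧ P) | (¬(R ∧ P ∧ S ∧ Q) ↔ ¬(S ∧ P))
1 | 1 | 1 | 1 ||        1        |        0         |    1    |    0     |               1              
1 | 1 | 1 | 0 ||        0        |        1         |    0    |    1     |               1              
1 | 1 | 0 | 1 ||        0        |        1         |    1    |    0     |               0              
1 | 1 | 0 | 0 ||        0        |        1         |    0    |    1     |               1              
1 | 0 | 1 | 1 ||        0        |        1         |    1    |    0     |               0              
1 | 0 | 1 | 0 ||        0        |        1         |    0    |    1     |               1              
1 | 0 | 0 | 1 ||        0        |        1         |    1    |    0     |               0              
1 | 0 | 0 | 0 ||        0        |        1         |    0    |    1     |               1              
0 | 1 | 1 | 1 ||        0        |        1         |    0    |    1     |               1              
0 | 1 | 1 | 0 ||        0        |        1         |    0    |    1     |               1              
0 | 1 | 0 | 1 ||        0        |        1         |    0    |    1     |               1              
0 | 1 | 0 | 0 ||        0        |        1         |    0    |    1     |               1              
0 | 0 | 1 | 1 ||        0        |        1         |    0    |    1     |               1              
0 | 0 | 1 | 0 ||        0        |        1         |    0    |    1     |               1              
0 | 0 | 0 | 1 ||        0        |        1         |    0    |    1     |               1              
0 | 0 | 0 | 0 ||        0        |        1         |    0    |    1     |               1              
The formula is true on 13 of the 16 rows.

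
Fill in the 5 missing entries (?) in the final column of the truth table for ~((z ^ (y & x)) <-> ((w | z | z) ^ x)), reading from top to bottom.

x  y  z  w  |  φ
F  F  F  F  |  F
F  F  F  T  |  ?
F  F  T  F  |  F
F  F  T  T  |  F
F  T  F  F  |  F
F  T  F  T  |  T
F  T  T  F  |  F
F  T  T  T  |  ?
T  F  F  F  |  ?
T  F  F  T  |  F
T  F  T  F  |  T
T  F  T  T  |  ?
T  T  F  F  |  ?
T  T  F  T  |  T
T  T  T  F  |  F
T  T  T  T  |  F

Row x=F, y=F, z=F, w=T: (z ^ (y & x)) = F, ((w | z | z) ^ x) = T, ((z ^ (y & x)) <-> ((w | z | z) ^ x)) = F, so the formula = T.
Row x=F, y=T, z=T, w=T: (z ^ (y & x)) = T, ((w | z | z) ^ x) = T, ((z ^ (y & x)) <-> ((w | z | z) ^ x)) = T, so the formula = F.
Row x=T, y=F, z=F, w=F: (z ^ (y & x)) = F, ((w | z | z) ^ x) = T, ((z ^ (y & x)) <-> ((w | z | z) ^ x)) = F, so the formula = T.
Row x=T, y=F, z=T, w=T: (z ^ (y & x)) = T, ((w | z | z) ^ x) = F, ((z ^ (y & x)) <-> ((w | z | z) ^ x)) = F, so the formula = T.
Row x=T, y=T, z=F, w=F: (z ^ (y & x)) = T, ((w | z | z) ^ x) = T, ((z ^ (y & x)) <-> ((w | z | z) ^ x)) = T, so the formula = F.

T, F, T, T, F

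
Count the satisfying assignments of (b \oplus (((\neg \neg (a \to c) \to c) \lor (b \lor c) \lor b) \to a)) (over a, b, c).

  a   |   b   |   c   | (a \to c) | \neg (a \to c) | \neg \neg (a \to c) | (\neg \neg (a \to c) \to c) | (b \lor c) |   φ  
----- | ----- | ----- | --------- | -------------- | ------------------- | --------------------------- | ---------- | -----
 True |  True |  True |    True   |     False      |         True        |             True            |    True    | False
 True |  True | False |   False   |      True      |        False        |             True            |    True    | False
 True | False |  True |    True   |     False      |         True        |             True            |    True    |  True
 True | False | False |   False   |      True      |        False        |             True            |   False    |  True
False |  True |  True |    True   |     False      |         True        |             True            |    True    |  True
False |  True | False |    True   |     False      |         True        |            False            |    True    |  True
False | False |  True |    True   |     False      |         True        |             True            |    True    | False
False | False | False |    True   |     False      |         True        |            False            |   False    |  True
The formula is true on 5 of the 8 rows.

5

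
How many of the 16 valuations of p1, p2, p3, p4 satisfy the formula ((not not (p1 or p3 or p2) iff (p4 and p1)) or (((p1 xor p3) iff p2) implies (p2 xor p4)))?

  p1     p2     p3     p4   |    φ  
 True   True   True   True  |   True
 True   True   True  False  |   True
 True   True  False   True  |   True
 True   True  False  False  |   True
 True  False   True   True  |   True
 True  False   True  False  |  False
 True  False  False   True  |   True
 True  False  False  False  |   True
False   True   True   True  |  False
False   True   True  False  |   True
False   True  False   True  |   True
False   True  False  False  |   True
False  False   True   True  |   True
False  False   True  False  |   True
False  False  False   True  |   True
False  False  False  False  |   True
The formula is true on 14 of the 16 rows.

14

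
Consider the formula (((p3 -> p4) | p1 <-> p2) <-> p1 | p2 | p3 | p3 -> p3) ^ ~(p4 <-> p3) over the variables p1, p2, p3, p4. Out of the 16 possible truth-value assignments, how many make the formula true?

p1  p2  p3  p4     (p3 -> p4)  ((p3 -> p4) | p1)  (((p3 -> p4) | p1) <-> p2)  (p1 | p2 | p3)  ((p1 | p2 | p3) | p3)  (p4 <-> p3)  ~(p4 <-> p3)  φ
T   T   T   T          T               T                      T                     T                   T                 T            F        T
T   T   T   F          F               T                      T                     T                   T                 F            T        F
T   T   F   T          T               T                      T                     T                   T                 F            T        T
T   T   F   F          T               T                      T                     T                   T                 T            F        F
T   F   T   T          T               T                      F                     T                   T                 T            F        F
T   F   T   F          F               T                      F                     T                   T                 F            T        T
T   F   F   T          T               T                      F                     T                   T                 F            T        F
T   F   F   F          T               T                      F                     T                   T                 T            F        T
F   T   T   T          T               T                      T                     T                   T                 T            F        T
F   T   T   F          F               F                      F                     T                   T                 F            T        T
F   T   F   T          T               T                      T                     T                   T                 F            T        T
F   T   F   F          T               T                      T                     T                   T                 T            F        F
F   F   T   T          T               T                      F                     T                   T                 T            F        F
F   F   T   F          F               F                      T                     T                   T                 F            T        F
F   F   F   T          T               T                      F                     F                   F                 F            T        T
F   F   F   F          T               T                      F                     F                   F                 T            F        F
The formula is true on 8 of the 16 rows.

8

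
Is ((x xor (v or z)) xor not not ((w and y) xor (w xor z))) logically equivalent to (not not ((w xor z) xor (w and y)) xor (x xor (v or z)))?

x | y | z | w | v || φ | ψ
0 | 0 | 0 | 0 | 0 || 0 | 0
0 | 0 | 0 | 0 | 1 || 1 | 1
0 | 0 | 0 | 1 | 0 || 1 | 1
0 | 0 | 0 | 1 | 1 || 0 | 0
0 | 0 | 1 | 0 | 0 || 0 | 0
0 | 0 | 1 | 0 | 1 || 0 | 0
0 | 0 | 1 | 1 | 0 || 1 | 1
0 | 0 | 1 | 1 | 1 || 1 | 1
0 | 1 | 0 | 0 | 0 || 0 | 0
0 | 1 | 0 | 0 | 1 || 1 | 1
0 | 1 | 0 | 1 | 0 || 0 | 0
0 | 1 | 0 | 1 | 1 || 1 | 1
0 | 1 | 1 | 0 | 0 || 0 | 0
0 | 1 | 1 | 0 | 1 || 0 | 0
0 | 1 | 1 | 1 | 0 || 0 | 0
0 | 1 | 1 | 1 | 1 || 0 | 0
1 | 0 | 0 | 0 | 0 || 1 | 1
1 | 0 | 0 | 0 | 1 || 0 | 0
1 | 0 | 0 | 1 | 0 || 0 | 0
1 | 0 | 0 | 1 | 1 || 1 | 1
1 | 0 | 1 | 0 | 0 || 1 | 1
1 | 0 | 1 | 0 | 1 || 1 | 1
1 | 0 | 1 | 1 | 0 || 0 | 0
1 | 0 | 1 | 1 | 1 || 0 | 0
1 | 1 | 0 | 0 | 0 || 1 | 1
1 | 1 | 0 | 0 | 1 || 0 | 0
1 | 1 | 0 | 1 | 0 || 1 | 1
1 | 1 | 0 | 1 | 1 || 0 | 0
1 | 1 | 1 | 0 | 0 || 1 | 1
1 | 1 | 1 | 0 | 1 || 1 | 1
1 | 1 | 1 | 1 | 0 || 1 | 1
1 | 1 | 1 | 1 | 1 || 1 | 1
The columns for φ and ψ agree on every row, so they are logically equivalent.

equivalent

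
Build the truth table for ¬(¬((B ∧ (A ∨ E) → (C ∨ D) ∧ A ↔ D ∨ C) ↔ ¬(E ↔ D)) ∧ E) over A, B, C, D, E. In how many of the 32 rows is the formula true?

23

A | B | C | D | E || φ
T | T | T | T | T || F
T | T | T | T | F || T
T | T | T | F | T || T
T | T | T | F | F || T
T | T | F | T | T || F
T | T | F | T | F || T
T | T | F | F | T || T
T | T | F | F | F || T
T | F | T | T | T || F
T | F | T | T | F || T
T | F | T | F | T || T
T | F | T | F | F || T
T | F | F | T | T || F
T | F | F | T | F || T
T | F | F | F | T || F
T | F | F | F | F || T
F | T | T | T | T || T
F | T | T | T | F || T
F | T | T | F | T || F
F | T | T | F | F || T
F | T | F | T | T || T
F | T | F | T | F || T
F | T | F | F | T || T
F | T | F | F | F || T
F | F | T | T | T || F
F | F | T | T | F || T
F | F | T | F | T || T
F | F | T | F | F || T
F | F | F | T | T || F
F | F | F | T | F || T
F | F | F | F | T || F
F | F | F | F | F || T
The formula is true on 23 of the 32 rows.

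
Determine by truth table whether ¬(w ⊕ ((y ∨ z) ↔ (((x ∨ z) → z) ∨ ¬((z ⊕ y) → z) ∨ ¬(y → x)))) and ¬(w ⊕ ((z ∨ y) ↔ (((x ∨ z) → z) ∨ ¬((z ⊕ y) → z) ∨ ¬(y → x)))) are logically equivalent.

x  y  z  w  |  φ  ψ
T  T  T  T  |  T  T
T  T  T  F  |  F  F
T  T  F  T  |  T  T
T  T  F  F  |  F  F
T  F  T  T  |  T  T
T  F  T  F  |  F  F
T  F  F  T  |  T  T
T  F  F  F  |  F  F
F  T  T  T  |  T  T
F  T  T  F  |  F  F
F  T  F  T  |  T  T
F  T  F  F  |  F  F
F  F  T  T  |  T  T
F  F  T  F  |  F  F
F  F  F  T  |  F  F
F  F  F  F  |  T  T
The columns for φ and ψ agree on every row, so they are logically equivalent.

equivalent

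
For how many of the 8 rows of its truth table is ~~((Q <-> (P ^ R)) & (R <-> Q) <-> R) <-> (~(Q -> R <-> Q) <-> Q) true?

P  Q  R  |  (P ^ R)  (Q <-> (P ^ R))  (R <-> Q)  (Q -> R)  ((Q -> R) <-> Q)  ~((Q -> R) <-> Q)  (~((Q -> R) <-> Q) <-> Q)  φ
0  0  0  |     0            1             1         1             0                  1                      0              1
0  0  1  |     1            0             0         1             0                  1                      0              1
0  1  0  |     0            0             0         0             0                  1                      1              1
0  1  1  |     1            1             1         1             1                  0                      0              0
1  0  0  |     1            0             1         1             0                  1                      0              0
1  0  1  |     0            1             0         1             0                  1                      0              1
1  1  0  |     1            1             0         0             0                  1                      1              1
1  1  1  |     0            0             1         1             1                  0                      0              1
The formula is true on 6 of the 8 rows.

6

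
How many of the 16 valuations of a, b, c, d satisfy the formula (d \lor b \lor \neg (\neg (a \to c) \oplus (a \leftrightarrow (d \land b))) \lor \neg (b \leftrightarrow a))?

  a      b      c      d    |  (a \to c)  \neg (a \to c)  (d \land b)  (b \leftrightarrow a)  \neg (b \leftrightarrow a)    φ  
 True   True   True   True  |     True        False           True              True                    False              True
 True   True   True  False  |     True        False          False              True                    False              True
 True   True  False   True  |    False         True           True              True                    False              True
 True   True  False  False  |    False         True          False              True                    False              True
 True  False   True   True  |     True        False          False             False                     True              True
 True  False   True  False  |     True        False          False             False                     True              True
 True  False  False   True  |    False         True          False             False                     True              True
 True  False  False  False  |    False         True          False             False                     True              True
False   True   True   True  |     True        False           True             False                     True              True
False   True   True  False  |     True        False          False             False                     True              True
False   True  False   True  |     True        False           True             False                     True              True
False   True  False  False  |     True        False          False             False                     True              True
False  False   True   True  |     True        False          False              True                    False              True
False  False   True  False  |     True        False          False              True                    False             False
False  False  False   True  |     True        False          False              True                    False              True
False  False  False  False  |     True        False          False              True                    False             False
The formula is true on 14 of the 16 rows.

14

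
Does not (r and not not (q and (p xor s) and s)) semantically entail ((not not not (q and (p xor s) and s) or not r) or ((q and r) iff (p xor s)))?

  p   |   q   |   r   |   s   ||   φ   |   ψ  
False | False | False | False ||  True |  True
False | False | False |  True ||  True |  True
False | False |  True | False ||  True |  True
False | False |  True |  True ||  True |  True
False |  True | False | False ||  True |  True
False |  True | False |  True ||  True |  True
False |  True |  True | False ||  True |  True
False |  True |  True |  True || False |  True
 True | False | False | False ||  True |  True
 True | False | False |  True ||  True |  True
 True | False |  True | False ||  True |  True
 True | False |  True |  True ||  True |  True
 True |  True | False | False ||  True |  True
 True |  True | False |  True ||  True |  True
 True |  True |  True | False ||  True |  True
 True |  True |  True |  True ||  True |  True
In every row where φ is true, ψ is also true, so φ ⊨ ψ.

yes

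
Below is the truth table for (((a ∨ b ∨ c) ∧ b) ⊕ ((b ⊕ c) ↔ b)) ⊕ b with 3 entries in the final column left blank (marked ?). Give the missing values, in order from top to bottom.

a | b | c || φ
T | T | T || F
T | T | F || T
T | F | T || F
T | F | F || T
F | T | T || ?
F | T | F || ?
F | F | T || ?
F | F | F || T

Row a=F, b=T, c=T: (((a ∨ b ∨ c) ∧ b) ⊕ ((b ⊕ c) ↔ b)) = T, so the formula = F.
Row a=F, b=T, c=F: (((a ∨ b ∨ c) ∧ b) ⊕ ((b ⊕ c) ↔ b)) = F, so the formula = T.
Row a=F, b=F, c=T: (((a ∨ b ∨ c) ∧ b) ⊕ ((b ⊕ c) ↔ b)) = F, so the formula = F.

F, T, F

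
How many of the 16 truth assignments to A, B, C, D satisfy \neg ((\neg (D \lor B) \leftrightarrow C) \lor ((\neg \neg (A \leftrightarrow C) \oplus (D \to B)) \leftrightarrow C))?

A | B | C | D || (D \lor B) | \neg (D \lor B) | (A \leftrightarrow C) | \neg (A \leftrightarrow C) | (D \to B) | φ
F | F | F | F ||     F      |        T        |           T           |             F              |     T     | F
F | F | F | T ||     T      |        F        |           T           |             F              |     F     | F
F | F | T | F ||     F      |        T        |           F           |             T              |     T     | F
F | F | T | T ||     T      |        F        |           F           |             T              |     F     | T
F | T | F | F ||     T      |        F        |           T           |             F              |     T     | F
F | T | F | T ||     T      |        F        |           T           |             F              |     T     | F
F | T | T | F ||     T      |        F        |           F           |             T              |     T     | F
F | T | T | T ||     T      |        F        |           F           |             T              |     T     | F
T | F | F | F ||     F      |        T        |           F           |             T              |     T     | T
T | F | F | T ||     T      |        F        |           F           |             T              |     F     | F
T | F | T | F ||     F      |        T        |           T           |             F              |     T     | F
T | F | T | T ||     T      |        F        |           T           |             F              |     F     | F
T | T | F | F ||     T      |        F        |           F           |             T              |     T     | F
T | T | F | T ||     T      |        F        |           F           |             T              |     T     | F
T | T | T | F ||     T      |        F        |           T           |             F              |     T     | T
T | T | T | T ||     T      |        F        |           T           |             F              |     T     | T
The formula is true on 4 of the 16 rows.

4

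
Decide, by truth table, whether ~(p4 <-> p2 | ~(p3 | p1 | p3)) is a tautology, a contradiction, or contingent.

p1  p2  p3  p4     ~(p4 <-> (p2 | ~(p3 | p1 | p3)))
T   T   T   T                     F                
T   T   T   F                     T                
T   T   F   T                     F                
T   T   F   F                     T                
T   F   T   T                     T                
T   F   T   F                     F                
T   F   F   T                     T                
T   F   F   F                     F                
F   T   T   T                     F                
F   T   T   F                     T                
F   T   F   T                     F                
F   T   F   F                     T                
F   F   T   T                     T                
F   F   T   F                     F                
F   F   F   T                     F                
F   F   F   F                     T                
8 of 16 rows are T, so the formula is contingent.

contingent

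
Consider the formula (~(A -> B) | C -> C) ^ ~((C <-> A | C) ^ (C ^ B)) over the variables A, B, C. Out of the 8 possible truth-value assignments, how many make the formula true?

5

A  B  C  |  φ
F  F  F  |  T
F  F  T  |  F
F  T  F  |  F
F  T  T  |  T
T  F  F  |  T
T  F  T  |  F
T  T  F  |  T
T  T  T  |  T
The formula is true on 5 of the 8 rows.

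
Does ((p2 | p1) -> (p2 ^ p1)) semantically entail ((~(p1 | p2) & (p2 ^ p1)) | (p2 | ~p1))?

p1  p2  |  φ  ψ
T   T   |  F  T
T   F   |  T  F
F   T   |  T  T
F   F   |  T  T
At p1=T, p2=F we have φ true but ψ false, so φ does not entail ψ.

no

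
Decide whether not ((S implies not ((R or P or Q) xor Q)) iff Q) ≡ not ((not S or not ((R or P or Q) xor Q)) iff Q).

P  Q  R  S  |  φ  ψ
1  1  1  1  |  0  0
1  1  1  0  |  0  0
1  1  0  1  |  0  0
1  1  0  0  |  0  0
1  0  1  1  |  0  0
1  0  1  0  |  1  1
1  0  0  1  |  0  0
1  0  0  0  |  1  1
0  1  1  1  |  0  0
0  1  1  0  |  0  0
0  1  0  1  |  0  0
0  1  0  0  |  0  0
0  0  1  1  |  0  0
0  0  1  0  |  1  1
0  0  0  1  |  1  1
0  0  0  0  |  1  1
The columns for φ and ψ agree on every row, so they are logically equivalent.

equivalent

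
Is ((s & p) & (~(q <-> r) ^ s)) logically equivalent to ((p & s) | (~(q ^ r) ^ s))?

not equivalent

p | q | r | s || φ | ψ
0 | 0 | 0 | 0 || 0 | 1
0 | 0 | 0 | 1 || 0 | 0
0 | 0 | 1 | 0 || 0 | 0
0 | 0 | 1 | 1 || 0 | 1
0 | 1 | 0 | 0 || 0 | 0
0 | 1 | 0 | 1 || 0 | 1
0 | 1 | 1 | 0 || 0 | 1
0 | 1 | 1 | 1 || 0 | 0
1 | 0 | 0 | 0 || 0 | 1
1 | 0 | 0 | 1 || 1 | 1
1 | 0 | 1 | 0 || 0 | 0
1 | 0 | 1 | 1 || 0 | 1
1 | 1 | 0 | 0 || 0 | 0
1 | 1 | 0 | 1 || 0 | 1
1 | 1 | 1 | 0 || 0 | 1
1 | 1 | 1 | 1 || 1 | 1
The columns differ at p=0, q=0, r=0, s=0 (φ=0, ψ=1), so they are not equivalent.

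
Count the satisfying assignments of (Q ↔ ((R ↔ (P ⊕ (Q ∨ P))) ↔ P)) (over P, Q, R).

  P   |   Q   |   R   | (Q ∨ P) | (P ⊕ (Q ∨ P)) | (R ↔ (P ⊕ (Q ∨ P))) | ((R ↔ (P ⊕ (Q ∨ P))) ↔ P) |   φ  
----- | ----- | ----- | ------- | ------------- | ------------------- | ------------------------- | -----
False | False | False |  False  |     False     |         True        |           False           |  True
False | False |  True |  False  |     False     |        False        |            True           | False
False |  True | False |   True  |      True     |        False        |            True           |  True
False |  True |  True |   True  |      True     |         True        |           False           | False
 True | False | False |   True  |     False     |         True        |            True           | False
 True | False |  True |   True  |     False     |        False        |           False           |  True
 True |  True | False |   True  |     False     |         True        |            True           |  True
 True |  True |  True |   True  |     False     |        False        |           False           | False
The formula is true on 4 of the 8 rows.

4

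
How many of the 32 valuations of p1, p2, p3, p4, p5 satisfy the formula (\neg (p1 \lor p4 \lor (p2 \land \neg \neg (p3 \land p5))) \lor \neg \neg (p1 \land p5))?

p1  p2  p3  p4  p5  |  φ
0   0   0   0   0   |  1
0   0   0   0   1   |  1
0   0   0   1   0   |  0
0   0   0   1   1   |  0
0   0   1   0   0   |  1
0   0   1   0   1   |  1
0   0   1   1   0   |  0
0   0   1   1   1   |  0
0   1   0   0   0   |  1
0   1   0   0   1   |  1
0   1   0   1   0   |  0
0   1   0   1   1   |  0
0   1   1   0   0   |  1
0   1   1   0   1   |  0
0   1   1   1   0   |  0
0   1   1   1   1   |  0
1   0   0   0   0   |  0
1   0   0   0   1   |  1
1   0   0   1   0   |  0
1   0   0   1   1   |  1
1   0   1   0   0   |  0
1   0   1   0   1   |  1
1   0   1   1   0   |  0
1   0   1   1   1   |  1
1   1   0   0   0   |  0
1   1   0   0   1   |  1
1   1   0   1   0   |  0
1   1   0   1   1   |  1
1   1   1   0   0   |  0
1   1   1   0   1   |  1
1   1   1   1   0   |  0
1   1   1   1   1   |  1
The formula is true on 15 of the 32 rows.

15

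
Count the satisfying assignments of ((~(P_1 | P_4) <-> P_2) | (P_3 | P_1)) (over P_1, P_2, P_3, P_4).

14

P_1  P_2  P_3  P_4     (P_1 | P_4)  ~(P_1 | P_4)  (~(P_1 | P_4) <-> P_2)  (P_3 | P_1)  φ
 0    0    0    0           0            1                  0                  0       0
 0    0    0    1           1            0                  1                  0       1
 0    0    1    0           0            1                  0                  1       1
 0    0    1    1           1            0                  1                  1       1
 0    1    0    0           0            1                  1                  0       1
 0    1    0    1           1            0                  0                  0       0
 0    1    1    0           0            1                  1                  1       1
 0    1    1    1           1            0                  0                  1       1
 1    0    0    0           1            0                  1                  1       1
 1    0    0    1           1            0                  1                  1       1
 1    0    1    0           1            0                  1                  1       1
 1    0    1    1           1            0                  1                  1       1
 1    1    0    0           1            0                  0                  1       1
 1    1    0    1           1            0                  0                  1       1
 1    1    1    0           1            0                  0                  1       1
 1    1    1    1           1            0                  0                  1       1
The formula is true on 14 of the 16 rows.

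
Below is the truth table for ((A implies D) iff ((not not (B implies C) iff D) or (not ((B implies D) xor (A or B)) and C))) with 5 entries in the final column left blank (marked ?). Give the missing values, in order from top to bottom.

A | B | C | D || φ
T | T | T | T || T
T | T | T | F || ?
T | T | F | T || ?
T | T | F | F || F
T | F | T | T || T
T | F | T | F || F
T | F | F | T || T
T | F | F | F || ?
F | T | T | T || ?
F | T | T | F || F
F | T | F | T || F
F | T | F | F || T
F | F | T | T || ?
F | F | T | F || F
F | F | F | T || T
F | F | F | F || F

Row A=T, B=T, C=T, D=F: (A implies D) = F, ((not not (B implies C) iff D) or (not ((B implies D) xor (A or B)) and C)) = F, so the formula = T.
Row A=T, B=T, C=F, D=T: (A implies D) = T, ((not not (B implies C) iff D) or (not ((B implies D) xor (A or B)) and C)) = F, so the formula = F.
Row A=T, B=F, C=F, D=F: (A implies D) = F, ((not not (B implies C) iff D) or (not ((B implies D) xor (A or B)) and C)) = F, so the formula = T.
Row A=F, B=T, C=T, D=T: (A implies D) = T, ((not not (B implies C) iff D) or (not ((B implies D) xor (A or B)) and C)) = T, so the formula = T.
Row A=F, B=F, C=T, D=T: (A implies D) = T, ((not not (B implies C) iff D) or (not ((B implies D) xor (A or B)) and C)) = T, so the formula = T.

T, F, T, T, T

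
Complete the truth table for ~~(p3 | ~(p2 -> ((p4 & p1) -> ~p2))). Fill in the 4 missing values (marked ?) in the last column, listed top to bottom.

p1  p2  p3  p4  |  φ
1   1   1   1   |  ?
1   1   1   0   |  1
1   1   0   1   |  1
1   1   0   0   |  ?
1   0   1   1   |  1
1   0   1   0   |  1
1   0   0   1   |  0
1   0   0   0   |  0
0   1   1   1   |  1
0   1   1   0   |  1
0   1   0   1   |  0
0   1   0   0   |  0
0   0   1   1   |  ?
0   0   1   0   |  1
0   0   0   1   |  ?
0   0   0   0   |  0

1, 0, 1, 0

Row p1=1, p2=1, p3=1, p4=1: (p3 | ~(p2 -> ((p4 & p1) -> ~p2))) = 1, ~(p3 | ~(p2 -> ((p4 & p1) -> ~p2))) = 0, so the formula = 1.
Row p1=1, p2=1, p3=0, p4=0: (p3 | ~(p2 -> ((p4 & p1) -> ~p2))) = 0, ~(p3 | ~(p2 -> ((p4 & p1) -> ~p2))) = 1, so the formula = 0.
Row p1=0, p2=0, p3=1, p4=1: (p3 | ~(p2 -> ((p4 & p1) -> ~p2))) = 1, ~(p3 | ~(p2 -> ((p4 & p1) -> ~p2))) = 0, so the formula = 1.
Row p1=0, p2=0, p3=0, p4=1: (p3 | ~(p2 -> ((p4 & p1) -> ~p2))) = 0, ~(p3 | ~(p2 -> ((p4 & p1) -> ~p2))) = 1, so the formula = 0.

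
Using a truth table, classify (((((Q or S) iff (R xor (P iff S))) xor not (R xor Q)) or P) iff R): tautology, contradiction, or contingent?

  P   |   Q   |   R   |   S   || (Q or S) | (P iff S) | (R xor (P iff S)) | (R xor Q) | not (R xor Q) |   φ  
 True |  True |  True |  True ||   True   |    True   |       False       |   False   |      True     |  True
 True |  True |  True | False ||   True   |   False   |        True       |   False   |      True     |  True
 True |  True | False |  True ||   True   |    True   |        True       |    True   |     False     | False
 True |  True | False | False ||   True   |   False   |       False       |    True   |     False     | False
 True | False |  True |  True ||   True   |    True   |       False       |    True   |     False     |  True
 True | False |  True | False ||  False   |   False   |        True       |    True   |     False     |  True
 True | False | False |  True ||   True   |    True   |        True       |   False   |      True     | False
 True | False | False | False ||  False   |   False   |       False       |   False   |      True     | False
False |  True |  True |  True ||   True   |   False   |        True       |   False   |      True     | False
False |  True |  True | False ||   True   |    True   |       False       |   False   |      True     |  True
False |  True | False |  True ||   True   |   False   |       False       |    True   |     False     |  True
False |  True | False | False ||   True   |    True   |        True       |    True   |     False     | False
False | False |  True |  True ||   True   |   False   |        True       |    True   |     False     |  True
False | False |  True | False ||  False   |    True   |       False       |    True   |     False     |  True
False | False | False |  True ||   True   |   False   |       False       |   False   |      True     | False
False | False | False | False ||  False   |    True   |        True       |   False   |      True     | False
8 of 16 rows are True, so the formula is contingent.

contingent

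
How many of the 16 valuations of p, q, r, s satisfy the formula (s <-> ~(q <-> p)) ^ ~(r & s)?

p | q | r | s || (q <-> p) | ~(q <-> p) | (s <-> ~(q <-> p)) | (r & s) | ~(r & s) | ((s <-> ~(q <-> p)) ^ ~(r & s))
T | T | T | T ||     T     |     F      |         F          |    T    |    F     |                F               
T | T | T | F ||     T     |     F      |         T          |    F    |    T     |                F               
T | T | F | T ||     T     |     F      |         F          |    F    |    T     |                T               
T | T | F | F ||     T     |     F      |         T          |    F    |    T     |                F               
T | F | T | T ||     F     |     T      |         T          |    T    |    F     |                T               
T | F | T | F ||     F     |     T      |         F          |    F    |    T     |                T               
T | F | F | T ||     F     |     T      |         T          |    F    |    T     |                F               
T | F | F | F ||     F     |     T      |         F          |    F    |    T     |                T               
F | T | T | T ||     F     |     T      |         T          |    T    |    F     |                T               
F | T | T | F ||     F     |     T      |         F          |    F    |    T     |                T               
F | T | F | T ||     F     |     T      |         T          |    F    |    T     |                F               
F | T | F | F ||     F     |     T      |         F          |    F    |    T     |                T               
F | F | T | T ||     T     |     F      |         F          |    T    |    F     |                F               
F | F | T | F ||     T     |     F      |         T          |    F    |    T     |                F               
F | F | F | T ||     T     |     F      |         F          |    F    |    T     |                T               
F | F | F | F ||     T     |     F      |         T          |    F    |    T     |                F               
The formula is true on 8 of the 16 rows.

8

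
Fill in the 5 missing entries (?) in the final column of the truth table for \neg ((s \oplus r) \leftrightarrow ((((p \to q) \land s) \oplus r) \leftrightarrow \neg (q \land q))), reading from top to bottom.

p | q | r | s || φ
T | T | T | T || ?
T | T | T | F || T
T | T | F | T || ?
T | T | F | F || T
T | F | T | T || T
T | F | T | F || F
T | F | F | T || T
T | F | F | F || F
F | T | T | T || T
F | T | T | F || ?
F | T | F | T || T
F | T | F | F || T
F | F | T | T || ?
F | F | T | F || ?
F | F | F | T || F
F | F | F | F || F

T, T, T, F, F

Row p=T, q=T, r=T, s=T: (s \oplus r) = F, ((((p \to q) \land s) \oplus r) \leftrightarrow \neg (q \land q)) = T, ((s \oplus r) \leftrightarrow ((((p \to q) \land s) \oplus r) \leftrightarrow \neg (q \land q))) = F, so the formula = T.
Row p=T, q=T, r=F, s=T: (s \oplus r) = T, ((((p \to q) \land s) \oplus r) \leftrightarrow \neg (q \land q)) = F, ((s \oplus r) \leftrightarrow ((((p \to q) \land s) \oplus r) \leftrightarrow \neg (q \land q))) = F, so the formula = T.
Row p=F, q=T, r=T, s=F: (s \oplus r) = T, ((((p \to q) \land s) \oplus r) \leftrightarrow \neg (q \land q)) = F, ((s \oplus r) \leftrightarrow ((((p \to q) \land s) \oplus r) \leftrightarrow \neg (q \land q))) = F, so the formula = T.
Row p=F, q=F, r=T, s=T: (s \oplus r) = F, ((((p \to q) \land s) \oplus r) \leftrightarrow \neg (q \land q)) = F, ((s \oplus r) \leftrightarrow ((((p \to q) \land s) \oplus r) \leftrightarrow \neg (q \land q))) = T, so the formula = F.
Row p=F, q=F, r=T, s=F: (s \oplus r) = T, ((((p \to q) \land s) \oplus r) \leftrightarrow \neg (q \land q)) = T, ((s \oplus r) \leftrightarrow ((((p \to q) \land s) \oplus r) \leftrightarrow \neg (q \land q))) = T, so the formula = F.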